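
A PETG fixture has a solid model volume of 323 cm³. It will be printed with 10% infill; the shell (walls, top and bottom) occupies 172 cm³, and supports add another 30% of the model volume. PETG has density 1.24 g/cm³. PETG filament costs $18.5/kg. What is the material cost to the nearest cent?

$6.51

Interior volume = 323 − 172, so 151 cm³.
Infill volume: 0.10 × 151 → 15.1 cm³.
Support = 0.30 × 323 = 96.9 cm³.
Deposited volume = 172 + 15.1 + 96.9, so 284 cm³.
Mass: 284 × 1.24 → 352.16 g.
Cost = 352.16 g / 1000 × $18.5/kg = $6.51.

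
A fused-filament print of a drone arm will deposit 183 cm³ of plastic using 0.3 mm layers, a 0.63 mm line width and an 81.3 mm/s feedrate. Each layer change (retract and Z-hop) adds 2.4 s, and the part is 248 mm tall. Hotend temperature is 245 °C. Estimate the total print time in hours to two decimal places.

Bead cross-section = 0.3 × 0.63 = 0.189 mm².
Path length: 183000 mm³ / 0.189 mm² → 968254 mm.
Time extruding = 968254 / 81.3 = 11909.6 s.
Layers = ⌈248/0.3⌉ = 827.
Non-print overhead = 827 × 2.4 = 1984.8 s.
Total = 11909.6 + 1984.8 = 13894.4 s = 3.86 hours.

3.86 hours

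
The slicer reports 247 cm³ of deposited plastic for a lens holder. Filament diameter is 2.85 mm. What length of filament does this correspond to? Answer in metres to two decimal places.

38.72 m

Filament cross-section = π × (2.85/2)² = 6.3794 mm².
L = 247000 mm³ / 6.3794 mm² = 38718.37 mm, i.e. 38.72 m.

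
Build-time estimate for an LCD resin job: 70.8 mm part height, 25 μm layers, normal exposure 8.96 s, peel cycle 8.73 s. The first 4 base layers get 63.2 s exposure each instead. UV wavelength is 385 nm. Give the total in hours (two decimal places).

Layers = ⌈70.8/0.025⌉ = 2832.
Burn-in layers: 4 × (63.2 + 8.73) → 287.72 s.
Regular layers = 2828 × (8.96 + 8.73), so 50027.32 s.
Total = 287.72 + 50027.32 = 50315.04 s = 13.98 hours.

13.98 hours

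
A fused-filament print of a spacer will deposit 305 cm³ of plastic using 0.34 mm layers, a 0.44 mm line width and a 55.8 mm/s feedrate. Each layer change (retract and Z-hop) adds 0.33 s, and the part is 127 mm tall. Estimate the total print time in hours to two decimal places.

Bead cross-section: 0.34 × 0.44 → 0.1496 mm².
Total extruded path = 305000/0.1496 = 2038770.1 mm.
Extrusion time = 2038770.1 / 55.8, so 36537.1 s.
Number of layers: 127 / 0.34 → 374 (rounded up).
Layer-change overhead = 374 × 0.33 = 123.42 s.
Total = 36537.1 + 123.42 = 36660.52 s = 10.18 hours.

10.18 hours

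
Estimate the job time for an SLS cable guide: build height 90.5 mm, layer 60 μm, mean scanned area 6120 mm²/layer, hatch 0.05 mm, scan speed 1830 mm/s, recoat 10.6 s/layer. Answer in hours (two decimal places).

Layers = ⌈90.5/0.06⌉ = 1509.
Scan path per layer = 6120 / 0.05, so 122400 mm.
Per-layer scan time = 122400 / 1830, so 66.8852 s.
Layer cycle = 66.8852 + 10.6, so 77.4852 s.
1509 layers × 77.4852 s/layer = 116925.1668 s, i.e. 32.48 hours.

32.48 hours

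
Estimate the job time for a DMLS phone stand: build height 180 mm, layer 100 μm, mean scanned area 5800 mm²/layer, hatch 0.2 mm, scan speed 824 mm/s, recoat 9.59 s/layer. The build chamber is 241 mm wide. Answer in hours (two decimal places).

Layer count = ceil(180 / 0.1) = 1800.
Scan path per layer: 5800 / 0.2 → 29000 mm.
Scan time per layer: 29000 / 824 → 35.1942 s.
Time per layer: 35.1942 + 9.59 → 44.7842 s.
Total: 1800 × 44.7842 s = 80611.56 s → 22.39 hours.

22.39 hours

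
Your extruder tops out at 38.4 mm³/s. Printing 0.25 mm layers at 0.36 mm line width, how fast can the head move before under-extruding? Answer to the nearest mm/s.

A = 0.25 × 0.36 = 0.09 mm².
v_max = Q/A = 38.4/0.09 = 426.67 mm/s → 427 mm/s.

427 mm/s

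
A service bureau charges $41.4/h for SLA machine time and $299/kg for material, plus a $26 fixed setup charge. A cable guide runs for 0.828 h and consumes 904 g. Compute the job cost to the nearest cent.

$330.58

Machine-time cost = 41.4 × 0.828 = $34.2792.
Material charge: 299 × 904/1000 → $270.296.
Adding setup: 34.2792 + 270.296 + 26 → 330.5752 ≈ $330.58.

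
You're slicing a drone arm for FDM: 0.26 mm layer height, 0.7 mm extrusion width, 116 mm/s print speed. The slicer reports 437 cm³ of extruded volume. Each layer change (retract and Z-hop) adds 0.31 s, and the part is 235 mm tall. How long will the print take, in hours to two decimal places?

5.83 hours

Line area: 0.26 × 0.7 → 0.182 mm².
Toolpath length = 437 cm³ / 0.182 mm² = 437000 / 0.182 = 2401098.9 mm.
Time extruding = 2401098.9 / 116 = 20699.1 s.
Layer count = ceil(235 / 0.26) = 904.
Non-print overhead = 904 × 0.31, so 280.24 s.
Total = 20699.1 + 280.24 = 20979.34 s = 5.83 hours.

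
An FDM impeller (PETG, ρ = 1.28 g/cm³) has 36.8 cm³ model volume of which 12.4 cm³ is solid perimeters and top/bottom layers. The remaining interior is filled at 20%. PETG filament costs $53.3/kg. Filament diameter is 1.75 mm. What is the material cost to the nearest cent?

$1.18

Volume inside the shell = 36.8 − 12.4, so 24.4 cm³.
Deposited infill = 0.20 × 24.4, so 4.88 cm³.
Deposited volume: 12.4 + 4.88 → 17.28 cm³.
Mass = 17.28 × 1.28, so 22.1184 g.
Cost = 22.1184 g / 1000 × $53.3/kg = $1.18.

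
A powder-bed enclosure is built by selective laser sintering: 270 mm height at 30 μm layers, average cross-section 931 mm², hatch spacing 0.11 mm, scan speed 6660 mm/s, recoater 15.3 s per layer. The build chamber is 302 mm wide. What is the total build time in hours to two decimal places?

Layers = ⌈270/0.03⌉ = 9000.
Hatch length per layer: 931 / 0.11 → 8463.6 mm.
Laser time per layer = 8463.6 / 6660, so 1.2708 s.
Time per layer = 1.2708 + 15.3, so 16.5708 s.
Build time = 9000 × 16.5708 = 149137.2 s = 41.43 hours.

41.43 hours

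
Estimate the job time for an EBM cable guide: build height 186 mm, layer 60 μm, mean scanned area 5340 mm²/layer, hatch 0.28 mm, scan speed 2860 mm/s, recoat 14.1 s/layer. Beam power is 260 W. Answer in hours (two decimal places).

Layer count = ceil(186 / 0.06) = 3100.
Scan path per layer = 5340 / 0.28 = 19071.4 mm.
Beam time per layer: 19071.4 / 2860 → 6.6683 s.
Layer cycle = 6.6683 + 14.1 = 20.7683 s.
Build time = 3100 × 20.7683 = 64381.73 s = 17.88 hours.

17.88 hours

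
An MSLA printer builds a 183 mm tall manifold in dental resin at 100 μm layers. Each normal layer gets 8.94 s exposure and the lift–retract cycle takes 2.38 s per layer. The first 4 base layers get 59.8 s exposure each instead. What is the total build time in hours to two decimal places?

5.81 hours

Layers = ⌈183/0.1⌉ = 1830.
Bottom layers = 4 × (59.8 + 2.38) = 248.72 s.
Remaining layers = 1826 × (8.94 + 2.38), so 20670.32 s.
Sum: 248.72 + 20670.32 = 20919.04 s → 5.81 hours.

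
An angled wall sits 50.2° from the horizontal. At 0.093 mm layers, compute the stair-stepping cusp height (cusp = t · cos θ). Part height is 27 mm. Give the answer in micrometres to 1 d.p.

Cusp = layer height × cos(50.2°) = 0.093 × 0.6401 = 0.059529 mm = 59.5 μm.

59.5 μm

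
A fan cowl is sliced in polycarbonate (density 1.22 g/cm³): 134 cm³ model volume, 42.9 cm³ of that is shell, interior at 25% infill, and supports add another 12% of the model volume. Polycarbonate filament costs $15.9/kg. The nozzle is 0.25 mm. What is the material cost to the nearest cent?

Interior volume = 134 − 42.9, so 91.1 cm³.
Infill deposited = 0.25 × 91.1, so 22.775 cm³.
Support = 0.12 × 134, so 16.08 cm³.
Total extruded = 42.9 + 22.775 + 16.08 = 81.755 cm³.
Mass: 81.755 × 1.22 → 99.7411 g.
At $15.9/kg: 99.7411/1000 × 15.9 = $1.59.

$1.59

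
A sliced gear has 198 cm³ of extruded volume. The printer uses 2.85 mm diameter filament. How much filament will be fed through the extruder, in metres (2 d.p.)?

31.04 m

A = π r² = π × 1.425² = 6.3794 mm².
L = 198000 mm³ / 6.3794 mm² = 31037.4 mm, i.e. 31.04 m.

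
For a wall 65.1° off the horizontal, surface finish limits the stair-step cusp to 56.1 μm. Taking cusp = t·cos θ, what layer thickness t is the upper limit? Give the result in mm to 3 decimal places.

cos(65.1°) = 0.4210; t_max = 0.0561/0.4210 = 0.133 mm.

0.133 mm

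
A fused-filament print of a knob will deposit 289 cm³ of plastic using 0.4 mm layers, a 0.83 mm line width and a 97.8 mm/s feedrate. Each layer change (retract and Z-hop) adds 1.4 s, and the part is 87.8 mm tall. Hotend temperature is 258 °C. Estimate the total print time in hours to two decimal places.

Line area: 0.4 × 0.83 → 0.332 mm².
Path length: 289000 mm³ / 0.332 mm² → 870481.9 mm.
Print-move time: 870481.9 / 97.8 → 8900.6 s.
Layers = ⌈87.8/0.4⌉ = 220.
Z-hop total = 220 × 1.4 = 308 s.
Altogether 8900.6 + 308 = 9208.6 s, i.e. 2.56 hours.

2.56 hours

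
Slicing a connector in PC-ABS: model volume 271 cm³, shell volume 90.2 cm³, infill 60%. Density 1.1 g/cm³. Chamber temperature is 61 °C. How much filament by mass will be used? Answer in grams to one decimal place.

218.5 g

Infill region = 271 − 90.2 = 180.8 cm³.
Deposited infill = 0.60 × 180.8, so 108.48 cm³.
Total printed volume = 90.2 + 108.48 = 198.68 cm³.
Mass: 198.68 × 1.1 → 218.548 g.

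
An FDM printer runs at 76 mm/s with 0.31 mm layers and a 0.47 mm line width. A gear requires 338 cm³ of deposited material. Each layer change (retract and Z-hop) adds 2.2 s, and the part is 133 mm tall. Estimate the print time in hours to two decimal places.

Bead cross-section = 0.31 × 0.47 = 0.1457 mm².
Total extruded path = 338000/0.1457 = 2319835.3 mm.
Time extruding: 2319835.3 / 76 → 30524.1 s.
Layers = ⌈133/0.31⌉ = 430.
Layer-change overhead = 430 × 2.2 = 946 s.
Altogether 30524.1 + 946 = 31470.1 s, i.e. 8.74 hours.

8.74 hours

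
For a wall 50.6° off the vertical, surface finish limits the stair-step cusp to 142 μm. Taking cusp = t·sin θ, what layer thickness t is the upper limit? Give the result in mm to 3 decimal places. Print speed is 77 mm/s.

Layer height = cusp / sin(50.6°) = 0.142 / 0.7727 = 0.184 mm.

0.184 mm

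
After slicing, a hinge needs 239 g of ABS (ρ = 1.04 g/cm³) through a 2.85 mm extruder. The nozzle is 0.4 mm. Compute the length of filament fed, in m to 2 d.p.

Extruded volume: 239/1.04 = 229.8077 cm³ (229807.7 mm³).
Filament cross-section = π × (2.85/2)² = 6.3794 mm².
L = V/A = 229807.7/6.3794 = 36023.4 mm → 36.02 m.

36.02 m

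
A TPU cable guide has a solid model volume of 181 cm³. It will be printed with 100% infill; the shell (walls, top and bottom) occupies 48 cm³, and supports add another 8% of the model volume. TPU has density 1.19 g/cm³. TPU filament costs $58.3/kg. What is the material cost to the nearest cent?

$13.56

Infill region = 181 − 48 = 133 cm³.
Deposited infill = 1.00 × 133 = 133 cm³.
Support = 0.08 × 181, so 14.48 cm³.
Total extruded = 48 + 133 + 14.48, so 195.48 cm³.
Mass = 195.48 × 1.19 = 232.6212 g.
Cost = 232.6212 g / 1000 × $58.3/kg = $13.56.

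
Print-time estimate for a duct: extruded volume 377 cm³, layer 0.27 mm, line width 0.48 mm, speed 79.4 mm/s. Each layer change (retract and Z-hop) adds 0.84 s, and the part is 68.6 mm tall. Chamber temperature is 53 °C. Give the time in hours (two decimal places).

10.24 hours

Extrusion cross-section = 0.27 × 0.48, so 0.1296 mm².
Total extruded path = 377000/0.1296 = 2908950.6 mm.
Time extruding = 2908950.6 / 79.4 = 36636.7 s.
Layer count = ceil(68.6 / 0.27) = 255.
Non-print overhead: 255 × 0.84 → 214.2 s.
Altogether 36636.7 + 214.2 = 36850.9 s, i.e. 10.24 hours.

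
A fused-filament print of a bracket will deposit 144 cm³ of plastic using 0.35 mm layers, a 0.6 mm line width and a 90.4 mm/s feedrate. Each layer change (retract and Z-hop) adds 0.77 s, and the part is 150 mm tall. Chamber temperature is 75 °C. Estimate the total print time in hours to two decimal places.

Bead cross-section: 0.35 × 0.6 → 0.21 mm².
Path length: 144000 mm³ / 0.21 mm² → 685714.3 mm.
Print-move time: 685714.3 / 90.4 → 7585.3 s.
Number of layers: 150 / 0.35 → 429 (rounded up).
Layer-change overhead = 429 × 0.77, so 330.33 s.
Total = 7585.3 + 330.33 = 7915.63 s = 2.20 hours.

2.20 hours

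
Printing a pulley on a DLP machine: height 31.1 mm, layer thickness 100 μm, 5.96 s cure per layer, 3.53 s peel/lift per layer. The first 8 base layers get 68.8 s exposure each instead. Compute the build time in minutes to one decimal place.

57.6 minutes

Layer count = ceil(31.1 / 0.1) = 311.
Burn-in layers = 8 × (68.8 + 3.53) = 578.64 s.
Regular layers = 303 × (5.96 + 3.53) = 2875.47 s.
Total = 578.64 + 2875.47 = 3454.11 s = 57.6 minutes.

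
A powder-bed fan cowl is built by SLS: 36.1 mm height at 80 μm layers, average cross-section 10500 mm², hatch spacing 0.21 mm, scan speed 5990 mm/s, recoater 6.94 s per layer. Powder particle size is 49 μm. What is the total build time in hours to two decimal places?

Layers = ⌈36.1/0.08⌉ = 452.
Hatch length per layer: 10500 / 0.21 → 50000 mm.
Scan time per layer: 50000 / 5990 → 8.3472 s.
Time per layer: 8.3472 + 6.94 → 15.2872 s.
Total: 452 × 15.2872 s = 6909.8144 s → 1.92 hours.

1.92 hours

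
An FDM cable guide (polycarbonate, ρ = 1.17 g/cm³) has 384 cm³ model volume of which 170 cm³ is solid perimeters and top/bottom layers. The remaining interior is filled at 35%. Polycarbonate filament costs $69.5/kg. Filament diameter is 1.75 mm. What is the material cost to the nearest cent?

$19.91

Infill region = 384 − 170, so 214 cm³.
Deposited infill = 0.35 × 214 = 74.9 cm³.
Total extruded = 170 + 74.9 = 244.9 cm³.
Mass = 244.9 × 1.17, so 286.533 g.
Cost = 286.533 g / 1000 × $69.5/kg = $19.91.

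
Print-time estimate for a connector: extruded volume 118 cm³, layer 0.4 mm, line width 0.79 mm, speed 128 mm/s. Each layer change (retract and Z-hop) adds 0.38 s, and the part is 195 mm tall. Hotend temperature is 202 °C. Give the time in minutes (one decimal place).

51.7 minutes

Line area: 0.4 × 0.79 → 0.316 mm².
Total extruded path = 118000/0.316 = 373417.7 mm.
Print-move time = 373417.7 / 128 = 2917.3 s.
Layers = ⌈195/0.4⌉ = 488.
Z-hop total = 488 × 0.38 = 185.44 s.
Total = 2917.3 + 185.44 = 3102.74 s = 51.7 minutes.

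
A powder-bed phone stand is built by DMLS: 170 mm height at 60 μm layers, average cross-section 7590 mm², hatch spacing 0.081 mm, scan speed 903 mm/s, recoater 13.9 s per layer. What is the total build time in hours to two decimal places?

Layer count = ceil(170 / 0.06) = 2834.
Scan path per layer: 7590 / 0.081 → 93703.7 mm.
Scan time per layer: 93703.7 / 903 → 103.7693 s.
Per-layer time: 103.7693 + 13.9 → 117.6693 s.
2834 layers × 117.6693 s/layer = 333474.7962 s, i.e. 92.63 hours.

92.63 hours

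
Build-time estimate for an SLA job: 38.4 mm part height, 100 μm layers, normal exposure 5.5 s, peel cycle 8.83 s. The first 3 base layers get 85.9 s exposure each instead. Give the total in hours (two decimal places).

Layers = ⌈38.4/0.1⌉ = 384.
Base layers: 3 × (85.9 + 8.83) → 284.19 s.
Regular layers: 381 × (5.5 + 8.83) → 5459.73 s.
Sum: 284.19 + 5459.73 = 5743.92 s → 1.60 hours.

1.60 hours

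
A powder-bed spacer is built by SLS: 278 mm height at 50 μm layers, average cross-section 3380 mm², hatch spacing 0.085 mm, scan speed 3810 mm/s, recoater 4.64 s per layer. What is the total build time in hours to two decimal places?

Layers = ⌈278/0.05⌉ = 5560.
Hatch length per layer = 3380 / 0.085, so 39764.7 mm.
Laser time per layer: 39764.7 / 3810 → 10.4369 s.
Per-layer time = 10.4369 + 4.64 = 15.0769 s.
Total: 5560 × 15.0769 s = 83827.564 s → 23.29 hours.

23.29 hours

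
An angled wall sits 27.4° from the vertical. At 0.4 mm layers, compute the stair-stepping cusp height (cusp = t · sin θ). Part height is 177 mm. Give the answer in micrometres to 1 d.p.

184.1 μm

Cusp = layer height × sin(27.4°) = 0.4 × 0.4602 = 0.18408 mm = 184.1 μm.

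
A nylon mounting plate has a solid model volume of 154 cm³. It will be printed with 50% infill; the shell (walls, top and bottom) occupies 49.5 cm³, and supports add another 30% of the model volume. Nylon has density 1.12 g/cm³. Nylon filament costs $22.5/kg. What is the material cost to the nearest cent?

$3.73

Interior volume = 154 − 49.5 = 104.5 cm³.
Infill deposited = 0.50 × 104.5 = 52.25 cm³.
Support = 0.30 × 154, so 46.2 cm³.
Total printed volume = 49.5 + 52.25 + 46.2, so 147.95 cm³.
Mass: 147.95 × 1.12 → 165.704 g.
At $22.5/kg: 165.704/1000 × 22.5 = $3.73.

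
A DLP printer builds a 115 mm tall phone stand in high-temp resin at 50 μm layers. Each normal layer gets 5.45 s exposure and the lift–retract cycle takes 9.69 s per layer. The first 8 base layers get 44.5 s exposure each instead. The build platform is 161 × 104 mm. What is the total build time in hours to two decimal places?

Number of layers: 115 / 0.05 → 2300 (rounded up).
Bottom layers = 8 × (44.5 + 9.69), so 433.52 s.
Remaining layers = 2292 × (5.45 + 9.69), so 34700.88 s.
Total = 433.52 + 34700.88 = 35134.4 s = 9.76 hours.

9.76 hours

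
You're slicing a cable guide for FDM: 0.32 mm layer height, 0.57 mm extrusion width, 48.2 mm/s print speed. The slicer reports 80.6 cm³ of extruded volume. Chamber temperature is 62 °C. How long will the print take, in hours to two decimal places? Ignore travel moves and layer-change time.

Extrusion cross-section = 0.32 × 0.57, so 0.1824 mm².
Path length: 80600 mm³ / 0.1824 mm² → 441886 mm.
Extrusion time = 441886 / 48.2, so 9167.8 s.
In the requested units: 9167.8 s = 2.55 hours.

2.55 hours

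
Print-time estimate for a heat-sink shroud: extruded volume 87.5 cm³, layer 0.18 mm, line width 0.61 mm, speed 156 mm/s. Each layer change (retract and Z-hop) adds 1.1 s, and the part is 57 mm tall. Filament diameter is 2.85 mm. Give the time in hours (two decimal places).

Bead cross-section: 0.18 × 0.61 → 0.1098 mm².
Toolpath length = 87.5 cm³ / 0.1098 mm² = 87500 / 0.1098 = 796903.5 mm.
Extrusion time = 796903.5 / 156 = 5108.4 s.
Number of layers: 57 / 0.18 → 317 (rounded up).
Z-hop total = 317 × 1.1, so 348.7 s.
Total = 5108.4 + 348.7 = 5457.1 s = 1.52 hours.

1.52 hours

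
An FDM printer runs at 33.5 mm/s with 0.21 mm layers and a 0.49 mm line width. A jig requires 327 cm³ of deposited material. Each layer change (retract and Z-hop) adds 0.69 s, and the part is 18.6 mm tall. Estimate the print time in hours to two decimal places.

Bead cross-section: 0.21 × 0.49 → 0.1029 mm².
Path length: 327000 mm³ / 0.1029 mm² → 3177842.6 mm.
Extrusion time = 3177842.6 / 33.5 = 94861 s.
Layers = ⌈18.6/0.21⌉ = 89.
Non-print overhead = 89 × 0.69, so 61.41 s.
Altogether 94861 + 61.41 = 94922.41 s, i.e. 26.37 hours.

26.37 hours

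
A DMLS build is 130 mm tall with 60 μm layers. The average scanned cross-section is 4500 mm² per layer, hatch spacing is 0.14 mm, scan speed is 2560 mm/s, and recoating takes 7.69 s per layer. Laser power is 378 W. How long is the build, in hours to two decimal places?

Layer count = ceil(130 / 0.06) = 2167.
Per-layer scan distance = 4500 / 0.14, so 32142.9 mm.
Laser time per layer: 32142.9 / 2560 → 12.5558 s.
Per-layer time: 12.5558 + 7.69 → 20.2458 s.
2167 layers × 20.2458 s/layer = 43872.6486 s, i.e. 12.19 hours.

12.19 hours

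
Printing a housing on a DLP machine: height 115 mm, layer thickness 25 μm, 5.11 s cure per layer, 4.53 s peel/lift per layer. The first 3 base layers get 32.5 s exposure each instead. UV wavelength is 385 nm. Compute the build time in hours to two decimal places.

12.34 hours

Layer count = ceil(115 / 0.025) = 4600.
Burn-in layers: 3 × (32.5 + 4.53) → 111.09 s.
Regular layers = 4597 × (5.11 + 4.53), so 44315.08 s.
Sum: 111.09 + 44315.08 = 44426.17 s → 12.34 hours.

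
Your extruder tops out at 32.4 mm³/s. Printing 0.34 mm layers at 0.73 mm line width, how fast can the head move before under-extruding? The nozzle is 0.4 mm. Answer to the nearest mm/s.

Bead cross-section = 0.34 × 0.73, so 0.2482 mm².
v_max = Q/A = 32.4/0.2482 = 130.54 mm/s → 131 mm/s.

131 mm/s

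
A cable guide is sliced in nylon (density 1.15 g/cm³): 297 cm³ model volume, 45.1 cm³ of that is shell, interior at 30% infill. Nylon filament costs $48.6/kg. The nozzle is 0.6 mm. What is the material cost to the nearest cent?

$6.74

Interior volume = 297 − 45.1 = 251.9 cm³.
Deposited infill = 0.30 × 251.9 = 75.57 cm³.
Total printed volume: 45.1 + 75.57 → 120.67 cm³.
Mass = 120.67 × 1.15, so 138.7705 g.
At $48.6/kg: 138.7705/1000 × 48.6 = $6.74.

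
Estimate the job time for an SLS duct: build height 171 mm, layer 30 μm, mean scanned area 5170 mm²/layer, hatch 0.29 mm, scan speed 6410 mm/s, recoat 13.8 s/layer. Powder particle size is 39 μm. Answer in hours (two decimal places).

26.25 hours

Layer count = ceil(171 / 0.03) = 5700.
Per-layer scan distance = 5170 / 0.29, so 17827.6 mm.
Laser time per layer = 17827.6 / 6410 = 2.7812 s.
Layer cycle = 2.7812 + 13.8 = 16.5812 s.
5700 layers × 16.5812 s/layer = 94512.84 s, i.e. 26.25 hours.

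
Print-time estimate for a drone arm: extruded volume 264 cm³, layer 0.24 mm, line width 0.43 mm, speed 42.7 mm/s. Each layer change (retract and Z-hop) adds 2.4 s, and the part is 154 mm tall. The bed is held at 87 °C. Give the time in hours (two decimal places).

17.07 hours

Line area = 0.24 × 0.43 = 0.1032 mm².
Path length: 264000 mm³ / 0.1032 mm² → 2558139.5 mm.
Print-move time: 2558139.5 / 42.7 → 59909.6 s.
Layers = ⌈154/0.24⌉ = 642.
Layer-change overhead: 642 × 2.4 → 1540.8 s.
Altogether 59909.6 + 1540.8 = 61450.4 s, i.e. 17.07 hours.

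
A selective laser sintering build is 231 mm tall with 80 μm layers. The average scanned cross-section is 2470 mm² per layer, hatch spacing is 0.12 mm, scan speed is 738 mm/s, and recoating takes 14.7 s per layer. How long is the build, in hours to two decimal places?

34.17 hours

Layer count = ceil(231 / 0.08) = 2888.
Scan path per layer = 2470 / 0.12 = 20583.3 mm.
Per-layer scan time: 20583.3 / 738 → 27.8907 s.
Layer cycle = 27.8907 + 14.7 = 42.5907 s.
Build time = 2888 × 42.5907 = 123001.9416 s = 34.17 hours.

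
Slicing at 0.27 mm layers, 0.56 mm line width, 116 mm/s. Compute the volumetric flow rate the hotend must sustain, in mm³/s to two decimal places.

A = 0.27 × 0.56, so 0.1512 mm².
Q = v·A = 116 × 0.1512 = 17.54 mm³/s.

17.54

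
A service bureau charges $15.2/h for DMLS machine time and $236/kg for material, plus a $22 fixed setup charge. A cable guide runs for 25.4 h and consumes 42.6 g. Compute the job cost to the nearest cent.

$418.13

Machine cost = 15.2 × 25.4, so $386.08.
Material charge = 236 × 42.6/1000 = $10.0536.
Total = 386.08 + 10.0536 + 22 = 418.1336 ≈ $418.13.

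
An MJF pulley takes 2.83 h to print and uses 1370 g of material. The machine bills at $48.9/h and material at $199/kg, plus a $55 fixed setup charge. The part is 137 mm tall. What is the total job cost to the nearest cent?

Machine cost = 48.9 × 2.83 = $138.387.
Feedstock cost = 199 × 1370/1000, so $272.63.
Adding setup: 138.387 + 272.63 + 55 → 466.017 ≈ $466.02.

$466.02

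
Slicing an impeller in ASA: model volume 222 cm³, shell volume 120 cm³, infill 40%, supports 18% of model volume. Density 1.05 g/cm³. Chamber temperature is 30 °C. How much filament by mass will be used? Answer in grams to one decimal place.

Volume inside the shell: 222 − 120 → 102 cm³.
Deposited infill: 0.40 × 102 → 40.8 cm³.
Support = 0.18 × 222 = 39.96 cm³.
Deposited volume = 120 + 40.8 + 39.96, so 200.76 cm³.
Mass = 200.76 × 1.05 = 210.798 g.

210.8 g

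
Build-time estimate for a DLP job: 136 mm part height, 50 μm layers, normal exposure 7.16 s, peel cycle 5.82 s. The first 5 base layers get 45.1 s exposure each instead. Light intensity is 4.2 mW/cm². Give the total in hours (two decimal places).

Layers = ⌈136/0.05⌉ = 2720.
Burn-in layers: 5 × (45.1 + 5.82) → 254.6 s.
Normal layers = 2715 × (7.16 + 5.82), so 35240.7 s.
Sum: 254.6 + 35240.7 = 35495.3 s → 9.86 hours.

9.86 hours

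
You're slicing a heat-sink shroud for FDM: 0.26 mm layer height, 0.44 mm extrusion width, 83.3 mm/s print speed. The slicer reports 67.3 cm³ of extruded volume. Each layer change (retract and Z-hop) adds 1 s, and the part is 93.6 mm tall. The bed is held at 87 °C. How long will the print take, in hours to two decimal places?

Line area = 0.26 × 0.44 = 0.1144 mm².
Path length: 67300 mm³ / 0.1144 mm² → 588286.7 mm.
Extrusion time = 588286.7 / 83.3 = 7062.3 s.
Layer count = ceil(93.6 / 0.26) = 360.
Non-print overhead: 360 × 1 → 360 s.
Total = 7062.3 + 360 = 7422.3 s = 2.06 hours.

2.06 hours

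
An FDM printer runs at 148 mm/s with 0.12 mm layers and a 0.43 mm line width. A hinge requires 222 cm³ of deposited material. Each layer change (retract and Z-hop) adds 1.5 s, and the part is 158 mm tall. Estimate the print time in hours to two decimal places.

Extrusion cross-section = 0.12 × 0.43 = 0.0516 mm².
Path length: 222000 mm³ / 0.0516 mm² → 4302325.6 mm.
Extrusion time: 4302325.6 / 148 → 29069.8 s.
Layers = ⌈158/0.12⌉ = 1317.
Non-print overhead: 1317 × 1.5 → 1975.5 s.
Total = 29069.8 + 1975.5 = 31045.3 s = 8.62 hours.

8.62 hours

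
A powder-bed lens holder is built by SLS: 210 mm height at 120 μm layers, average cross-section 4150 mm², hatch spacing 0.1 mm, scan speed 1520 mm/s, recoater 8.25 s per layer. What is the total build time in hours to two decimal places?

17.28 hours

Layers = ⌈210/0.12⌉ = 1750.
Hatch length per layer: 4150 / 0.1 → 41500 mm.
Laser time per layer: 41500 / 1520 → 27.3026 s.
Layer cycle: 27.3026 + 8.25 → 35.5526 s.
Total: 1750 × 35.5526 s = 62217.05 s → 17.28 hours.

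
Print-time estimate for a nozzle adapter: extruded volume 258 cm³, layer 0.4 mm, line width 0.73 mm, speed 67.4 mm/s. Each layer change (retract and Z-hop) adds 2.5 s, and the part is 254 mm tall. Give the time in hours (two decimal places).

4.08 hours

Line area: 0.4 × 0.73 → 0.292 mm².
Toolpath length = 258 cm³ / 0.292 mm² = 258000 / 0.292 = 883561.6 mm.
Extrusion time = 883561.6 / 67.4 = 13109.2 s.
Layers = ⌈254/0.4⌉ = 635.
Layer-change overhead = 635 × 2.5, so 1587.5 s.
Altogether 13109.2 + 1587.5 = 14696.7 s, i.e. 4.08 hours.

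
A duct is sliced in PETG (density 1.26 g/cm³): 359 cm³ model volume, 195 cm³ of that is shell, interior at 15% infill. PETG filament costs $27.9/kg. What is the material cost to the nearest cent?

$7.72

Infill region: 359 − 195 → 164 cm³.
Infill deposited = 0.15 × 164 = 24.6 cm³.
Deposited volume = 195 + 24.6 = 219.6 cm³.
Mass = 219.6 × 1.26, so 276.696 g.
At $27.9/kg: 276.696/1000 × 27.9 = $7.72.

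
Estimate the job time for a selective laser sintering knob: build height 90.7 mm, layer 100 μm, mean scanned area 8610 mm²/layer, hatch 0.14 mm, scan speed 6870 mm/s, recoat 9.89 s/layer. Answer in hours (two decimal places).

4.75 hours

Layer count = ceil(90.7 / 0.1) = 907.
Per-layer scan distance = 8610 / 0.14, so 61500 mm.
Scan time per layer: 61500 / 6870 → 8.952 s.
Layer cycle: 8.952 + 9.89 → 18.842 s.
Build time = 907 × 18.842 = 17089.694 s = 4.75 hours.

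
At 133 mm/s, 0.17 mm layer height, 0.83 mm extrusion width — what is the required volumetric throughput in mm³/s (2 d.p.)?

18.77

A = 0.17 × 0.83, so 0.1411 mm².
Volumetric flow = 133 × 0.1411 = 18.77 mm³/s.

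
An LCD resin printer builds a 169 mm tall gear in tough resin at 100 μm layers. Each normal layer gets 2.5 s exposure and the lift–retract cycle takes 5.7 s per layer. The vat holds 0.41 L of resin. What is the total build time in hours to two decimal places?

3.85 hours

Number of layers: 169 / 0.1 → 1690 (rounded up).
Cycle time = 2.5 + 5.7, so 8.2 s.
Total = 1690 × 8.2 = 13858 s = 3.85 hours.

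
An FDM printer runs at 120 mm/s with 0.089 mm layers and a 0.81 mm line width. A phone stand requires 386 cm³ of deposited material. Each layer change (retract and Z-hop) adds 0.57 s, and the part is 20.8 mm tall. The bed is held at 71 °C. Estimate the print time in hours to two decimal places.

Bead cross-section: 0.089 × 0.81 → 0.07209 mm².
Total extruded path = 386000/0.07209 = 5354418.1 mm.
Extrusion time = 5354418.1 / 120 = 44620.2 s.
Number of layers: 20.8 / 0.089 → 234 (rounded up).
Z-hop total: 234 × 0.57 → 133.38 s.
Total = 44620.2 + 133.38 = 44753.58 s = 12.43 hours.

12.43 hours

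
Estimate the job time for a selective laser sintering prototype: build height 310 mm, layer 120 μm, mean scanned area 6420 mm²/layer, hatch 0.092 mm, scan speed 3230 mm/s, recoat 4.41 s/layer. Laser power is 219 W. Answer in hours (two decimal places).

18.67 hours

Layer count = ceil(310 / 0.12) = 2584.
Scan path per layer = 6420 / 0.092 = 69782.6 mm.
Scan time per layer = 69782.6 / 3230 = 21.6045 s.
Time per layer = 21.6045 + 4.41, so 26.0145 s.
Build time = 2584 × 26.0145 = 67221.468 s = 18.67 hours.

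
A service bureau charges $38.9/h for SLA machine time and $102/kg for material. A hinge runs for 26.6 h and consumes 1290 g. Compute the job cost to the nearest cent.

$1166.32

Machine cost: 38.9 × 26.6 → $1034.74.
Feedstock cost = 102 × 1290/1000 = $131.58.
Total = 1034.74 + 131.58 = $1166.32.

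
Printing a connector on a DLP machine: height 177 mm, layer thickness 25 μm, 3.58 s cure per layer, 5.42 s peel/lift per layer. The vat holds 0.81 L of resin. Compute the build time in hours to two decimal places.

17.70 hours

Layers = ⌈177/0.025⌉ = 7080.
Per-layer time = 3.58 + 5.42 = 9 s.
Total = 7080 × 9 = 63720 s = 17.70 hours.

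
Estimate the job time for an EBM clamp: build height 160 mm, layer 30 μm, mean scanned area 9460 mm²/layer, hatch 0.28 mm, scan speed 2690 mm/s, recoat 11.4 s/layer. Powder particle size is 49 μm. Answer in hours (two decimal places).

35.50 hours

Number of layers: 160 / 0.03 → 5334 (rounded up).
Per-layer scan distance = 9460 / 0.28, so 33785.7 mm.
Beam time per layer: 33785.7 / 2690 → 12.5597 s.
Time per layer = 12.5597 + 11.4 = 23.9597 s.
5334 layers × 23.9597 s/layer = 127801.0398 s, i.e. 35.50 hours.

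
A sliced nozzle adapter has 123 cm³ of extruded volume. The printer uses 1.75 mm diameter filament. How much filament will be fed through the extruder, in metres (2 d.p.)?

51.14 m

A = π r² = π × 0.875² = 2.4053 mm².
Length = 123 cm³ / 2.4053 mm² = 123000 / 2.4053 = 51137.07 mm = 51.14 m.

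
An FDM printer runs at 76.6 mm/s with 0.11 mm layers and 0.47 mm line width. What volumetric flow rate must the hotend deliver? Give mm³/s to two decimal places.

A = 0.11 × 0.47, so 0.0517 mm².
Q = v·A = 76.6 × 0.0517 = 3.96 mm³/s.

3.96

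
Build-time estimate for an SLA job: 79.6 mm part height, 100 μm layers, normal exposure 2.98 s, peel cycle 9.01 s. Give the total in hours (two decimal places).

Layers = ⌈79.6/0.1⌉ = 796.
Per-layer time = 2.98 + 9.01, so 11.99 s.
Build time: 796 × 11.99 s = 9544.04 s, i.e. 2.65 hours.

2.65 hours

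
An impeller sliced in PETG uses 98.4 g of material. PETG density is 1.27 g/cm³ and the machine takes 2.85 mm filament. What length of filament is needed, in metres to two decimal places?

Volume = 98.4 g / 1.27 g·cm⁻³ = 77.4803 cm³ = 77480.3 mm³.
Cross-section of 2.85 mm filament: π·(2.85/2)² = 6.3794 mm².
Length = 77480.3 / 6.3794 = 12145.39 mm = 12.15 m.

12.15 m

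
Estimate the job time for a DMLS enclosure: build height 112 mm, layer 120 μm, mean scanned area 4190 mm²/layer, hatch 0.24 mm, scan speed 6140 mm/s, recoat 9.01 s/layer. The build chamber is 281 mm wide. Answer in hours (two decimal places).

Layer count = ceil(112 / 0.12) = 934.
Per-layer scan distance = 4190 / 0.24 = 17458.3 mm.
Scan time per layer = 17458.3 / 6140 = 2.8434 s.
Time per layer = 2.8434 + 9.01 = 11.8534 s.
934 layers × 11.8534 s/layer = 11071.0756 s, i.e. 3.08 hours.

3.08 hours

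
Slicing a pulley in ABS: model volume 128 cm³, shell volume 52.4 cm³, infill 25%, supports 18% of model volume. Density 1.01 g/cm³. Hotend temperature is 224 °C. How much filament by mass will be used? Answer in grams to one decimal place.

95.3 g

Interior volume = 128 − 52.4 = 75.6 cm³.
Deposited infill = 0.25 × 75.6 = 18.9 cm³.
Support: 0.18 × 128 → 23.04 cm³.
Deposited volume = 52.4 + 18.9 + 23.04 = 94.34 cm³.
Mass = 94.34 × 1.01, so 95.2834 g.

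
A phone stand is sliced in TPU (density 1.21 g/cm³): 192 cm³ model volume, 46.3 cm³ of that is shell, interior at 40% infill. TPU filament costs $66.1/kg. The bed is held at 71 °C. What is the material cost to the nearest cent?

Interior volume = 192 − 46.3 = 145.7 cm³.
Deposited infill: 0.40 × 145.7 → 58.28 cm³.
Total extruded: 46.3 + 58.28 → 104.58 cm³.
Mass = 104.58 × 1.21, so 126.5418 g.
Cost = 126.5418 g / 1000 × $66.1/kg = $8.36.

$8.36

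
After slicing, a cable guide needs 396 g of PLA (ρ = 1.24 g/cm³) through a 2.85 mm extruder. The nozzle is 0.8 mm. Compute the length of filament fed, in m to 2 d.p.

50.06 m

Extruded volume: 396/1.24 = 319.3548 cm³ (319354.8 mm³).
Cross-section of 2.85 mm filament: π·(2.85/2)² = 6.3794 mm².
Length = 319354.8 / 6.3794 = 50060.32 mm = 50.06 m.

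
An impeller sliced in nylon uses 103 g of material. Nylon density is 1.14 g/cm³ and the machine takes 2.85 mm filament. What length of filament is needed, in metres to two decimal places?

Extruded volume: 103/1.14 = 90.3509 cm³ (90350.9 mm³).
A = π r² = π × 1.425² = 6.3794 mm².
L = V/A = 90350.9/6.3794 = 14162.92 mm → 14.16 m.

14.16 m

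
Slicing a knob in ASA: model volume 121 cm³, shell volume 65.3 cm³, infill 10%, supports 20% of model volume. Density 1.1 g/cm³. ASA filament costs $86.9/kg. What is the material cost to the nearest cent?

$9.09

Interior volume = 121 − 65.3, so 55.7 cm³.
Infill deposited = 0.10 × 55.7 = 5.57 cm³.
Support = 0.20 × 121 = 24.2 cm³.
Total printed volume = 65.3 + 5.57 + 24.2 = 95.07 cm³.
Mass = 95.07 × 1.1, so 104.577 g.
Cost = 104.577 g / 1000 × $86.9/kg = $9.09.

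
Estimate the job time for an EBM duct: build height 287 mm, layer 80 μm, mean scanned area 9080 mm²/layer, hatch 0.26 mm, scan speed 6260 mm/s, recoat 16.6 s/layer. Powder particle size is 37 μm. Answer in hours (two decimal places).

Layer count = ceil(287 / 0.08) = 3588.
Per-layer scan distance: 9080 / 0.26 → 34923.1 mm.
Per-layer scan time = 34923.1 / 6260, so 5.5788 s.
Layer cycle = 5.5788 + 16.6, so 22.1788 s.
3588 layers × 22.1788 s/layer = 79577.5344 s, i.e. 22.10 hours.

22.10 hours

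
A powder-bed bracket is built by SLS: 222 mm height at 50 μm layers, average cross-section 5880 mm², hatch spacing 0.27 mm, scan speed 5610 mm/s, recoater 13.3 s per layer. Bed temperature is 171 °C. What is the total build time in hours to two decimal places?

Number of layers: 222 / 0.05 → 4440 (rounded up).
Hatch length per layer: 5880 / 0.27 → 21777.8 mm.
Laser time per layer = 21777.8 / 5610 = 3.882 s.
Per-layer time = 3.882 + 13.3 = 17.182 s.
Total: 4440 × 17.182 s = 76288.08 s → 21.19 hours.

21.19 hours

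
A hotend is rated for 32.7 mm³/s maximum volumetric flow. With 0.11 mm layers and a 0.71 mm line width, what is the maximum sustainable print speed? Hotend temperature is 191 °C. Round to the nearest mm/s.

Extrusion cross-section = 0.11 × 0.71 = 0.0781 mm².
v_max = Q/A = 32.7/0.0781 = 418.69 mm/s → 419 mm/s.

419 mm/s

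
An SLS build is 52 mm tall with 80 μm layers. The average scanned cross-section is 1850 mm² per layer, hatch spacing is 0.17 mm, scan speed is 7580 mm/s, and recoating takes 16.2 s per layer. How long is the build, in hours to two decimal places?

3.18 hours

Layers = ⌈52/0.08⌉ = 650.
Scan path per layer: 1850 / 0.17 → 10882.4 mm.
Per-layer scan time = 10882.4 / 7580, so 1.4357 s.
Per-layer time: 1.4357 + 16.2 → 17.6357 s.
Total: 650 × 17.6357 s = 11463.205 s → 3.18 hours.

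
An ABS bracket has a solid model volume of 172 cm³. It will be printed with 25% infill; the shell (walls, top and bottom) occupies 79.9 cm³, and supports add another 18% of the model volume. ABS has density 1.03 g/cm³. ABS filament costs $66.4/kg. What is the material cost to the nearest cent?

Interior volume = 172 − 79.9 = 92.1 cm³.
Deposited infill = 0.25 × 92.1, so 23.025 cm³.
Support = 0.18 × 172, so 30.96 cm³.
Total printed volume = 79.9 + 23.025 + 30.96, so 133.885 cm³.
Mass = 133.885 × 1.03, so 137.90155 g.
At $66.4/kg: 137.90155/1000 × 66.4 = $9.16.

$9.16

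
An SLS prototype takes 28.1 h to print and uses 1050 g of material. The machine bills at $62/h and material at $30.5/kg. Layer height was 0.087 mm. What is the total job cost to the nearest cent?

$1774.23

Machine cost = 62 × 28.1, so $1742.20.
Feedstock cost = 30.5 × 1050/1000, so $32.025.
Total = 1742.20 + 32.025 = 1774.225 ≈ $1774.23.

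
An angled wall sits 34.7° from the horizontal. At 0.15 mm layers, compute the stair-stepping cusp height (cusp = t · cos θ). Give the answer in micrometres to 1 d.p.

123.3 μm

Cusp = layer height × cos(34.7°) = 0.15 × 0.8221 = 0.123315 mm = 123.3 μm.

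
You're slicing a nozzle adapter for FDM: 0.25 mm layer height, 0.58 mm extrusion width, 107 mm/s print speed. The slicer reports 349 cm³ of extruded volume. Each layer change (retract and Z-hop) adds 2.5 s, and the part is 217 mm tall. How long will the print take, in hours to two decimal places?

Bead cross-section = 0.25 × 0.58 = 0.145 mm².
Total extruded path = 349000/0.145 = 2406896.6 mm.
Print-move time = 2406896.6 / 107 = 22494.4 s.
Layer count = ceil(217 / 0.25) = 868.
Layer-change overhead = 868 × 2.5, so 2170 s.
Altogether 22494.4 + 2170 = 24664.4 s, i.e. 6.85 hours.

6.85 hours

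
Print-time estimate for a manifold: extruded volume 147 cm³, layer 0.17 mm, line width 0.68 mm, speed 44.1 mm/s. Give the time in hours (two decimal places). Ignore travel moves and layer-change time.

Bead cross-section = 0.17 × 0.68 = 0.1156 mm².
Total extruded path = 147000/0.1156 = 1271626.3 mm.
Print-move time = 1271626.3 / 44.1 = 28835.1 s.
In the requested units: 28835.1 s = 8.01 hours.

8.01 hours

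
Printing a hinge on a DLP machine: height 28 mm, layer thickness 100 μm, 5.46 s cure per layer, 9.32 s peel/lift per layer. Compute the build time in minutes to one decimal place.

Number of layers: 28 / 0.1 → 280 (rounded up).
Each layer takes = 5.46 + 9.32 = 14.78 s.
Total = 280 × 14.78 = 4138.4 s = 69.0 minutes.

69.0 minutes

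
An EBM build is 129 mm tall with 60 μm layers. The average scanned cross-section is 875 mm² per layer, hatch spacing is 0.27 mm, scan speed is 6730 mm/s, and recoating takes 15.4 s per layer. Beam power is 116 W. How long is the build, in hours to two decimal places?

9.48 hours

Layer count = ceil(129 / 0.06) = 2150.
Hatch length per layer = 875 / 0.27, so 3240.7 mm.
Beam time per layer: 3240.7 / 6730 → 0.4815 s.
Time per layer: 0.4815 + 15.4 → 15.8815 s.
Build time = 2150 × 15.8815 = 34145.225 s = 9.48 hours.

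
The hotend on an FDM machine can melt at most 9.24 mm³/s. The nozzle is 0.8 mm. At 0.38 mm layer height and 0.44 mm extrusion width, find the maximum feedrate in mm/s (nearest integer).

55 mm/s

Extrusion cross-section = 0.38 × 0.44 = 0.1672 mm².
v_max = Q/A = 9.24/0.1672 = 55.26 mm/s → 55 mm/s.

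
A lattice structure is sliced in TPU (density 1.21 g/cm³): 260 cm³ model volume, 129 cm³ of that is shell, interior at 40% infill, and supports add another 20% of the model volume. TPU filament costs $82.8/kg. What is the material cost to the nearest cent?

$23.38

Interior volume = 260 − 129 = 131 cm³.
Deposited infill: 0.40 × 131 → 52.4 cm³.
Support = 0.20 × 260, so 52 cm³.
Total extruded: 129 + 52.4 + 52 → 233.4 cm³.
Mass = 233.4 × 1.21 = 282.414 g.
At $82.8/kg: 282.414/1000 × 82.8 = $23.38.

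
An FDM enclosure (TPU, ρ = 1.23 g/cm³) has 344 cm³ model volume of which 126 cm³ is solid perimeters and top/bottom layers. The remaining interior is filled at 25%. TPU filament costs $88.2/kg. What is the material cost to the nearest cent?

Volume inside the shell: 344 − 126 → 218 cm³.
Infill deposited: 0.25 × 218 → 54.5 cm³.
Total extruded = 126 + 54.5 = 180.5 cm³.
Mass = 180.5 × 1.23, so 222.015 g.
Cost = 222.015 g / 1000 × $88.2/kg = $19.58.

$19.58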